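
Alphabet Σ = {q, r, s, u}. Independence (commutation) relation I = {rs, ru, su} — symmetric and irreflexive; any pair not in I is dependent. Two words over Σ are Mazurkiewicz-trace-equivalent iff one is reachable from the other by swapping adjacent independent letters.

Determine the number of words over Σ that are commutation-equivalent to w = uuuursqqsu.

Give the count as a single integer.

piece 0:u — minimal
piece 1:u rests on {0:u}
piece 2:u rests on {1:u}
piece 3:u rests on {2:u}
piece 4:r — minimal
piece 5:s — minimal
piece 6:q rests on {3:u, 4:r, 5:s}
piece 7:q rests on {6:q}
piece 8:s rests on {7:q}
piece 9:u rests on {7:q}
minimal pieces: {0:u, 4:r, 5:s}
ways to finish when only these pieces remain (= sum over removing one remaining piece with nothing left below it):
  1 left: {8}→1  {9}→1
  2 left: {8,9}→2
  3 left: {7,8,9}→2
  4 left: {6,7,8,9}→2
  5 left: {3,6,7,8,9}→2  {4,6,7,8,9}→2  {5,6,7,8,9}→2
  6 left: {2,3,6,7,8,9}→2  {3,4,6,7,8,9}→4  {3,5,6,7,8,9}→4  {4,5,6,7,8,9}→4
  7 left: {1,2,3,6,7,8,9}→2  {2,3,4,6,7,8,9}→6  {2,3,5,6,7,8,9}→6  {3,4,5,6,7,8,9}→12
  8 left: {0,1,2,3,6,7,8,9}→2  {1,2,3,4,6,7,8,9}→8  {1,2,3,5,6,7,8,9}→8  {2,3,4,5,6,7,8,9}→24
  placing 0:u first → 40 extensions
  placing 4:r first → 10 extensions
  placing 5:s first → 10 extensions
total linear extensions = 60

60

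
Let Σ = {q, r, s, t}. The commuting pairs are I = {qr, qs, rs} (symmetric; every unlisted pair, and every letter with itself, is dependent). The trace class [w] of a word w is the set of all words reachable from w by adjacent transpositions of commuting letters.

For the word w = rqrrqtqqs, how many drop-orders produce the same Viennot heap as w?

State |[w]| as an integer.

piece 0:r — minimal
piece 1:q — minimal
piece 2:r rests on {0:r}
piece 3:r rests on {2:r}
piece 4:q rests on {1:q}
piece 5:t rests on {3:r, 4:q}
piece 6:q rests on {5:t}
piece 7:q rests on {6:q}
piece 8:s rests on {5:t}
minimal pieces: {0:r, 1:q}
ways to finish when only these pieces remain (= sum over removing one remaining piece with nothing left below it):
  1 left: {7}→1  {8}→1
  2 left: {6,7}→1  {7,8}→2
  3 left: {6,7,8}→3
  4 left: {5,6,7,8}→3
  5 left: {3,5,6,7,8}→3  {4,5,6,7,8}→3
  6 left: {1,4,5,6,7,8}→3  {2,3,5,6,7,8}→3  {3,4,5,6,7,8}→6
  7 left: {0,2,3,5,6,7,8}→3  {1,3,4,5,6,7,8}→9  {2,3,4,5,6,7,8}→9
  placing 0:r first → 18 extensions
  placing 1:q first → 12 extensions
total linear extensions = 30

30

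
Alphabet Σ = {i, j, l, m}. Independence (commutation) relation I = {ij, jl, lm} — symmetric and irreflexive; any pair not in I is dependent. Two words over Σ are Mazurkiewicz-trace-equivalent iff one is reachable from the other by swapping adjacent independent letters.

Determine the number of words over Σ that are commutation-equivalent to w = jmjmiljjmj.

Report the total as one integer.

12

#0=j has no predecessor
#1=m depends on [0:j]
#2=j depends on [1:m]
#3=m depends on [2:j]
#4=i depends on [3:m]
#5=l depends on [4:i]
#6=j depends on [3:m]
#7=j depends on [6:j]
#8=m depends on [4:i, 7:j]
#9=j depends on [8:m]
sources: [0:j]
N(rest) = Σ N(rest − s) over sources s of rest; N(one piece) = 1:
  size 1 → [5]=1  [9]=1
  size 2 → [5,9]=2  [8,9]=1
  size 3 → [5,8,9]=3  [7,8,9]=1
  size 4 → [4,5,8,9]=3  [5,7,8,9]=4  [6,7,8,9]=1
  size 5 → [4,5,7,8,9]=7  [5,6,7,8,9]=5
  size 6 → [4,5,6,7,8,9]=12
  size 7 → [3,4,5,6,7,8,9]=12
  size 8 → [2,3,4,5,6,7,8,9]=12
  first=0(j) contributes 12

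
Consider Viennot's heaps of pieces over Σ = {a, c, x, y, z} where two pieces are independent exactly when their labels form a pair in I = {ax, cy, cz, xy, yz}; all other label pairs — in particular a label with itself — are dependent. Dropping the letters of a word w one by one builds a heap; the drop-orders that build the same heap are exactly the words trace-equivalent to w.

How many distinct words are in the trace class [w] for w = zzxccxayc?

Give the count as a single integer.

5

piece 0:z — minimal
piece 1:z rests on {0:z}
piece 2:x rests on {1:z}
piece 3:c rests on {2:x}
piece 4:c rests on {3:c}
piece 5:x rests on {4:c}
piece 6:a rests on {4:c}
piece 7:y rests on {6:a}
piece 8:c rests on {5:x, 6:a}
minimal pieces: {0:z}
ways to finish when only these pieces remain (= sum over removing one remaining piece with nothing left below it):
  1 left: {7}→1  {8}→1
  2 left: {5,8}→1  {7,8}→2
  3 left: {5,7,8}→3  {6,7,8}→2
  4 left: {5,6,7,8}→5
  5 left: {4,5,6,7,8}→5
  6 left: {3,4,5,6,7,8}→5
  7 left: {2,3,4,5,6,7,8}→5
  placing 0:z first → 5 extensions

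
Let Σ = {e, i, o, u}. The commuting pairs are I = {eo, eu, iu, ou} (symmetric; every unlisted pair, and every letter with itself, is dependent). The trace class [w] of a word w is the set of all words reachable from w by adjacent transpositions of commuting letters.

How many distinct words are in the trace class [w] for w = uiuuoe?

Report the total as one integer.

#0=u has no predecessor
#1=i has no predecessor
#2=u depends on [0:u]
#3=u depends on [2:u]
#4=o depends on [1:i]
#5=e depends on [1:i]
sources: [0:u, 1:i]
N(rest) = Σ N(rest − s) over sources s of rest; N(one piece) = 1:
  size 1 → [3]=1  [4]=1  [5]=1
  size 2 → [2,3]=1  [3,4]=2  [3,5]=2  [4,5]=2
  size 3 → [0,2,3]=1  [1,4,5]=2  [2,3,4]=3  [2,3,5]=3  [3,4,5]=6
  size 4 → [0,2,3,4]=4  [0,2,3,5]=4  [1,3,4,5]=8  [2,3,4,5]=12
  first=0(u) contributes 20
  first=1(i) contributes 20
|[w]| = 40

40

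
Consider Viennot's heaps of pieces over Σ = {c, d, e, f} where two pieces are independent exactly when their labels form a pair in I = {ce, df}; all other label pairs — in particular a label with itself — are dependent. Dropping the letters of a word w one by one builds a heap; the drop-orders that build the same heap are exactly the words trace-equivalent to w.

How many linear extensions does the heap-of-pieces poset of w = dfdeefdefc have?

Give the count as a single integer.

6

0(d) covers ∅
1(f) covers ∅
2(d) covers 0:d
3(e) covers 1:f, 2:d
4(e) covers 3:e
5(f) covers 4:e
6(d) covers 4:e
7(e) covers 5:f, 6:d
8(f) covers 7:e
9(c) covers 8:f
floor of heap: 0:d, 1:f
completions by unplaced set U, small U first (add the entries for U minus each lowest piece of U):
  |U|=1: {9}:1
  |U|=2: {8,9}:1
  |U|=3: {7,8,9}:1
  |U|=4: {5,7,8,9}:1  {6,7,8,9}:1
  |U|=5: {5,6,7,8,9}:2
  |U|=6: {4,5,6,7,8,9}:2
  |U|=7: {3,4,5,6,7,8,9}:2
  |U|=8: {1,3,4,5,6,7,8,9}:2  {2,3,4,5,6,7,8,9}:2
  start at 0(d): 4
  start at 1(f): 2
sum over floor = 6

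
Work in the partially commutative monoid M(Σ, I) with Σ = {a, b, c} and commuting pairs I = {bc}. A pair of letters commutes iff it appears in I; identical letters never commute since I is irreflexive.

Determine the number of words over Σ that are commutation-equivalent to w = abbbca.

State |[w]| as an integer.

piece 0:a — minimal
piece 1:b rests on {0:a}
piece 2:b rests on {1:b}
piece 3:b rests on {2:b}
piece 4:c rests on {0:a}
piece 5:a rests on {3:b, 4:c}
minimal pieces: {0:a}
ways to finish when only these pieces remain (= sum over removing one remaining piece with nothing left below it):
  1 left: {5}→1
  2 left: {3,5}→1  {4,5}→1
  3 left: {2,3,5}→1  {3,4,5}→2
  4 left: {1,2,3,5}→1  {2,3,4,5}→3
  placing 0:a first → 4 extensions

4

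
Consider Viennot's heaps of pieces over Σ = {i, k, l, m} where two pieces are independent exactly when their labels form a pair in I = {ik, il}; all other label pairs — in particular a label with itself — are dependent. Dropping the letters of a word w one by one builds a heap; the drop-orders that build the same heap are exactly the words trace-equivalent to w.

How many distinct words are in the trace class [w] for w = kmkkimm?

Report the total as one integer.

drop 0:k onto floor
drop 1:m onto {0:k}
drop 2:k onto {1:m}
drop 3:k onto {2:k}
drop 4:i onto {1:m}
drop 5:m onto {3:k, 4:i}
drop 6:m onto {5:m}
ground layer = {0:k}
drop-orders for the pieces not yet dropped (sum over which currently-grounded one goes next):
  1 to go: {6} 1
  2 to go: {5,6} 1
  3 to go: {3,5,6} 1  {4,5,6} 1
  4 to go: {2,3,5,6} 1  {3,4,5,6} 2
  5 to go: {2,3,4,5,6} 3
  if 0:k drops first: 3 orders

3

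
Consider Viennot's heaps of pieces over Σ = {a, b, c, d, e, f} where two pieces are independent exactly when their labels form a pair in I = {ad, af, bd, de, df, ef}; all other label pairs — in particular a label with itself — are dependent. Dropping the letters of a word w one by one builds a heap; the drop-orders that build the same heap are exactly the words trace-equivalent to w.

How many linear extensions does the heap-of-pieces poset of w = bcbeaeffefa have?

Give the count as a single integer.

#0=b has no predecessor
#1=c depends on [0:b]
#2=b depends on [1:c]
#3=e depends on [2:b]
#4=a depends on [3:e]
#5=e depends on [4:a]
#6=f depends on [2:b]
#7=f depends on [6:f]
#8=e depends on [5:e]
#9=f depends on [7:f]
#10=a depends on [8:e]
sources: [0:b]
N(rest) = Σ N(rest − s) over sources s of rest; N(one piece) = 1:
  size 1 → [9]=1  [10]=1
  size 2 → [7,9]=1  [8,10]=1  [9,10]=2
  size 3 → [5,8,10]=1  [6,7,9]=1  [7,9,10]=3  [8,9,10]=3
  size 4 → [4,5,8,10]=1  [5,8,9,10]=4  [6,7,9,10]=4  [7,8,9,10]=6
  size 5 → [3,4,5,8,10]=1  [4,5,8,9,10]=5  [5,7,8,9,10]=10  [6,7,8,9,10]=10
  size 6 → [3,4,5,8,9,10]=6  [4,5,7,8,9,10]=15  [5,6,7,8,9,10]=20
  size 7 → [3,4,5,7,8,9,10]=21  [4,5,6,7,8,9,10]=35
  size 8 → [3,4,5,6,7,8,9,10]=56
  size 9 → [2,3,4,5,6,7,8,9,10]=56
  first=0(b) contributes 56

56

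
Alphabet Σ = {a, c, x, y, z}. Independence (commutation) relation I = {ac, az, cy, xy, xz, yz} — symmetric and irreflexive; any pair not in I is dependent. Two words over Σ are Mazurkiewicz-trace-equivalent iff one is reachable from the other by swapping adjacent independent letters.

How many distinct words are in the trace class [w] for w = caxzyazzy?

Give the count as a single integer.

202

#0=c has no predecessor
#1=a has no predecessor
#2=x depends on [0:c, 1:a]
#3=z depends on [0:c]
#4=y depends on [1:a]
#5=a depends on [2:x, 4:y]
#6=z depends on [3:z]
#7=z depends on [6:z]
#8=y depends on [5:a]
sources: [0:c, 1:a]
N(rest) = Σ N(rest − s) over sources s of rest; N(one piece) = 1:
  size 1 → [7]=1  [8]=1
  size 2 → [5,8]=1  [6,7]=1  [7,8]=2
  size 3 → [2,5,8]=1  [3,6,7]=1  [4,5,8]=1  [5,7,8]=3  [6,7,8]=3
  size 4 → [2,4,5,8]=2  [2,5,7,8]=4  [3,6,7,8]=4  [4,5,7,8]=4  [5,6,7,8]=6
  size 5 → [1,2,4,5,8]=2  [2,4,5,7,8]=10  [2,5,6,7,8]=10  [3,5,6,7,8]=10  [4,5,6,7,8]=10
  size 6 → [1,2,4,5,7,8]=12  [2,3,5,6,7,8]=20  [2,4,5,6,7,8]=30  [3,4,5,6,7,8]=20
  size 7 → [0,2,3,5,6,7,8]=20  [1,2,4,5,6,7,8]=42  [2,3,4,5,6,7,8]=70
  first=0(c) contributes 112
  first=1(a) contributes 90
|[w]| = 202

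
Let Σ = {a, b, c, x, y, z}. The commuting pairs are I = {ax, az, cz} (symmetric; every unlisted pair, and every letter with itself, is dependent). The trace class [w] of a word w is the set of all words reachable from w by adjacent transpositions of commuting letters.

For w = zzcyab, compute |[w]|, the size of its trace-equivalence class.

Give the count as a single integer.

3

#0=z has no predecessor
#1=z depends on [0:z]
#2=c has no predecessor
#3=y depends on [1:z, 2:c]
#4=a depends on [3:y]
#5=b depends on [4:a]
sources: [0:z, 2:c]
N(rest) = Σ N(rest − s) over sources s of rest; N(one piece) = 1:
  size 1 → [5]=1
  size 2 → [4,5]=1
  size 3 → [3,4,5]=1
  size 4 → [1,3,4,5]=1  [2,3,4,5]=1
  first=0(z) contributes 2
  first=2(c) contributes 1
|[w]| = 3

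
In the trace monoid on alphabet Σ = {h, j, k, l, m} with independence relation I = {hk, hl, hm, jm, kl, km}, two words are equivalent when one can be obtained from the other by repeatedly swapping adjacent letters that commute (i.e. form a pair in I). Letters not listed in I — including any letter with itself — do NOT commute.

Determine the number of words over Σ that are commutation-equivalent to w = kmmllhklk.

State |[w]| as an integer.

piece 0:k — minimal
piece 1:m — minimal
piece 2:m rests on {1:m}
piece 3:l rests on {2:m}
piece 4:l rests on {3:l}
piece 5:h — minimal
piece 6:k rests on {0:k}
piece 7:l rests on {4:l}
piece 8:k rests on {6:k}
minimal pieces: {0:k, 1:m, 5:h}
ways to finish when only these pieces remain (= sum over removing one remaining piece with nothing left below it):
  1 left: {5}→1  {7}→1  {8}→1
  2 left: {4,7}→1  {5,7}→2  {5,8}→2  {6,8}→1  {7,8}→2
  3 left: {0,6,8}→1  {3,4,7}→1  {4,5,7}→3  {4,7,8}→3  {5,6,8}→3  {5,7,8}→6  {6,7,8}→3
  4 left: {0,5,6,8}→4  {0,6,7,8}→4  {2,3,4,7}→1  {3,4,5,7}→4  {3,4,7,8}→4  {4,5,7,8}→12  {4,6,7,8}→6  {5,6,7,8}→12
  5 left: {0,4,6,7,8}→10  {0,5,6,7,8}→20  {1,2,3,4,7}→1  {2,3,4,5,7}→5  {2,3,4,7,8}→5  {3,4,5,7,8}→20  {3,4,6,7,8}→10  {4,5,6,7,8}→30
  6 left: {0,3,4,6,7,8}→20  {0,4,5,6,7,8}→60  {1,2,3,4,5,7}→6  {1,2,3,4,7,8}→6  {2,3,4,5,7,8}→30  {2,3,4,6,7,8}→15  {3,4,5,6,7,8}→60
  7 left: {0,2,3,4,6,7,8}→35  {0,3,4,5,6,7,8}→140  {1,2,3,4,5,7,8}→42  {1,2,3,4,6,7,8}→21  {2,3,4,5,6,7,8}→105
  placing 0:k first → 168 extensions
  placing 1:m first → 280 extensions
  placing 5:h first → 56 extensions
total linear extensions = 504

504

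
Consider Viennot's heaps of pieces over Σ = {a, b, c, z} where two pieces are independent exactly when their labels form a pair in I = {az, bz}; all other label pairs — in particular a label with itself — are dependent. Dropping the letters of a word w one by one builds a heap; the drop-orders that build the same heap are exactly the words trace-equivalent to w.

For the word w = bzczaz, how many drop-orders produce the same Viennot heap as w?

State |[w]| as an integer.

6

piece 0:b — minimal
piece 1:z — minimal
piece 2:c rests on {0:b, 1:z}
piece 3:z rests on {2:c}
piece 4:a rests on {2:c}
piece 5:z rests on {3:z}
minimal pieces: {0:b, 1:z}
ways to finish when only these pieces remain (= sum over removing one remaining piece with nothing left below it):
  1 left: {4}→1  {5}→1
  2 left: {3,5}→1  {4,5}→2
  3 left: {3,4,5}→3
  4 left: {2,3,4,5}→3
  placing 0:b first → 3 extensions
  placing 1:z first → 3 extensions
total linear extensions = 6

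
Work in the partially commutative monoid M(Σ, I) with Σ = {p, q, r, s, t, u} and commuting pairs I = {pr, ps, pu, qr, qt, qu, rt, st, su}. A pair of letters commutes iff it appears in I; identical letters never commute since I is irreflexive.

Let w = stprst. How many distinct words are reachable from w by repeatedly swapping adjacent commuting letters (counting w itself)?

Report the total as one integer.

20

#0=s has no predecessor
#1=t has no predecessor
#2=p depends on [1:t]
#3=r depends on [0:s]
#4=s depends on [3:r]
#5=t depends on [2:p]
sources: [0:s, 1:t]
N(rest) = Σ N(rest − s) over sources s of rest; N(one piece) = 1:
  size 1 → [4]=1  [5]=1
  size 2 → [2,5]=1  [3,4]=1  [4,5]=2
  size 3 → [0,3,4]=1  [1,2,5]=1  [2,4,5]=3  [3,4,5]=3
  size 4 → [0,3,4,5]=4  [1,2,4,5]=4  [2,3,4,5]=6
  first=0(s) contributes 10
  first=1(t) contributes 10
|[w]| = 20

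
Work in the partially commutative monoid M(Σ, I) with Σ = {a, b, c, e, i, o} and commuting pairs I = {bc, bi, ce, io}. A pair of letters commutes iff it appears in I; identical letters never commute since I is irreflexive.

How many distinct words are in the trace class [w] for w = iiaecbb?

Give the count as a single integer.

4

0(i) covers ∅
1(i) covers 0:i
2(a) covers 1:i
3(e) covers 2:a
4(c) covers 2:a
5(b) covers 3:e
6(b) covers 5:b
floor of heap: 0:i
completions by unplaced set U, small U first (add the entries for U minus each lowest piece of U):
  |U|=1: {4}:1  {6}:1
  |U|=2: {4,6}:2  {5,6}:1
  |U|=3: {3,5,6}:1  {4,5,6}:3
  |U|=4: {3,4,5,6}:4
  |U|=5: {2,3,4,5,6}:4
  start at 0(i): 4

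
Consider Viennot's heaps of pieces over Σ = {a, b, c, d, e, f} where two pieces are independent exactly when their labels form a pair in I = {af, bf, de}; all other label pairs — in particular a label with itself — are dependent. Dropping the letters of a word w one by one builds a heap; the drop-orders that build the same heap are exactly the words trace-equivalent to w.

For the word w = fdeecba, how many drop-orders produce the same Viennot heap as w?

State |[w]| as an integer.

3

piece 0:f — minimal
piece 1:d rests on {0:f}
piece 2:e rests on {0:f}
piece 3:e rests on {2:e}
piece 4:c rests on {1:d, 3:e}
piece 5:b rests on {4:c}
piece 6:a rests on {5:b}
minimal pieces: {0:f}
ways to finish when only these pieces remain (= sum over removing one remaining piece with nothing left below it):
  1 left: {6}→1
  2 left: {5,6}→1
  3 left: {4,5,6}→1
  4 left: {1,4,5,6}→1  {3,4,5,6}→1
  5 left: {1,3,4,5,6}→2  {2,3,4,5,6}→1
  placing 0:f first → 3 extensions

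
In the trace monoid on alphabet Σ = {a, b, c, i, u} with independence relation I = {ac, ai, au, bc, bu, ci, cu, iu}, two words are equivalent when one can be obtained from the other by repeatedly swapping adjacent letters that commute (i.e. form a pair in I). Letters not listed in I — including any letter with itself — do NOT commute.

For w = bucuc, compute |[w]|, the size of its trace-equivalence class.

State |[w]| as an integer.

30

0(b) covers ∅
1(u) covers ∅
2(c) covers ∅
3(u) covers 1:u
4(c) covers 2:c
floor of heap: 0:b, 1:u, 2:c
completions by unplaced set U, small U first (add the entries for U minus each lowest piece of U):
  |U|=1: {0}:1  {3}:1  {4}:1
  |U|=2: {0,3}:2  {0,4}:2  {1,3}:1  {2,4}:1  {3,4}:2
  |U|=3: {0,1,3}:3  {0,2,4}:3  {0,3,4}:6  {1,3,4}:3  {2,3,4}:3
  start at 0(b): 6
  start at 1(u): 12
  start at 2(c): 12
sum over floor = 30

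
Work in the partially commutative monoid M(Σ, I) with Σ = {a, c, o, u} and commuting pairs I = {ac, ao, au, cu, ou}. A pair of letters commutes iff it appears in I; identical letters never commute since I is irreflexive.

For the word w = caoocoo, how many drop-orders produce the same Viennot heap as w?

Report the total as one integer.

7

#0=c has no predecessor
#1=a has no predecessor
#2=o depends on [0:c]
#3=o depends on [2:o]
#4=c depends on [3:o]
#5=o depends on [4:c]
#6=o depends on [5:o]
sources: [0:c, 1:a]
N(rest) = Σ N(rest − s) over sources s of rest; N(one piece) = 1:
  size 1 → [1]=1  [6]=1
  size 2 → [1,6]=2  [5,6]=1
  size 3 → [1,5,6]=3  [4,5,6]=1
  size 4 → [1,4,5,6]=4  [3,4,5,6]=1
  size 5 → [1,3,4,5,6]=5  [2,3,4,5,6]=1
  first=0(c) contributes 6
  first=1(a) contributes 1
|[w]| = 7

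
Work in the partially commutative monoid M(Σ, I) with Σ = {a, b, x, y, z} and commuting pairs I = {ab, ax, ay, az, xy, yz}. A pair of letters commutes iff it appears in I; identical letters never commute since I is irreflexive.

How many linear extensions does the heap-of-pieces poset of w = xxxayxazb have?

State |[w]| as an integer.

0(x) covers ∅
1(x) covers 0:x
2(x) covers 1:x
3(a) covers ∅
4(y) covers ∅
5(x) covers 2:x
6(a) covers 3:a
7(z) covers 5:x
8(b) covers 4:y, 7:z
floor of heap: 0:x, 3:a, 4:y
completions by unplaced set U, small U first (add the entries for U minus each lowest piece of U):
  |U|=1: {6}:1  {8}:1
  |U|=2: {3,6}:1  {4,8}:1  {6,8}:2  {7,8}:1
  |U|=3: {3,6,8}:3  {4,6,8}:3  {4,7,8}:2  {5,7,8}:1  {6,7,8}:3
  |U|=4: {2,5,7,8}:1  {3,4,6,8}:6  {3,6,7,8}:6  {4,5,7,8}:3  {4,6,7,8}:8  {5,6,7,8}:4
  |U|=5: {1,2,5,7,8}:1  {2,4,5,7,8}:4  {2,5,6,7,8}:5  {3,4,6,7,8}:20  {3,5,6,7,8}:10  {4,5,6,7,8}:15
  |U|=6: {0,1,2,5,7,8}:1  {1,2,4,5,7,8}:5  {1,2,5,6,7,8}:6  {2,3,5,6,7,8}:15  {2,4,5,6,7,8}:24  {3,4,5,6,7,8}:45
  |U|=7: {0,1,2,4,5,7,8}:6  {0,1,2,5,6,7,8}:7  {1,2,3,5,6,7,8}:21  {1,2,4,5,6,7,8}:35  {2,3,4,5,6,7,8}:84
  start at 0(x): 140
  start at 3(a): 48
  start at 4(y): 28
sum over floor = 216

216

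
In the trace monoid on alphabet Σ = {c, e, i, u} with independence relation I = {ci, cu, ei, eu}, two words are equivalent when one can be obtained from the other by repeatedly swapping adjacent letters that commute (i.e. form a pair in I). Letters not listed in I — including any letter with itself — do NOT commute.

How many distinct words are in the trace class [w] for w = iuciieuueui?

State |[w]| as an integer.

drop 0:i onto floor
drop 1:u onto {0:i}
drop 2:c onto floor
drop 3:i onto {1:u}
drop 4:i onto {3:i}
drop 5:e onto {2:c}
drop 6:u onto {4:i}
drop 7:u onto {6:u}
drop 8:e onto {5:e}
drop 9:u onto {7:u}
drop 10:i onto {9:u}
ground layer = {0:i, 2:c}
drop-orders for the pieces not yet dropped (sum over which currently-grounded one goes next):
  1 to go: {8} 1  {10} 1
  2 to go: {5,8} 1  {8,10} 2  {9,10} 1
  3 to go: {2,5,8} 1  {5,8,10} 3  {7,9,10} 1  {8,9,10} 3
  4 to go: {2,5,8,10} 4  {5,8,9,10} 6  {6,7,9,10} 1  {7,8,9,10} 4
  5 to go: {2,5,8,9,10} 10  {4,6,7,9,10} 1  {5,7,8,9,10} 10  {6,7,8,9,10} 5
  6 to go: {2,5,7,8,9,10} 20  {3,4,6,7,9,10} 1  {4,6,7,8,9,10} 6  {5,6,7,8,9,10} 15
  7 to go: {1,3,4,6,7,9,10} 1  {2,5,6,7,8,9,10} 35  {3,4,6,7,8,9,10} 7  {4,5,6,7,8,9,10} 21
  8 to go: {0,1,3,4,6,7,9,10} 1  {1,3,4,6,7,8,9,10} 8  {2,4,5,6,7,8,9,10} 56  {3,4,5,6,7,8,9,10} 28
  9 to go: {0,1,3,4,6,7,8,9,10} 9  {1,3,4,5,6,7,8,9,10} 36  {2,3,4,5,6,7,8,9,10} 84
  if 0:i drops first: 120 orders
  if 2:c drops first: 45 orders
heap linearizations: 165

165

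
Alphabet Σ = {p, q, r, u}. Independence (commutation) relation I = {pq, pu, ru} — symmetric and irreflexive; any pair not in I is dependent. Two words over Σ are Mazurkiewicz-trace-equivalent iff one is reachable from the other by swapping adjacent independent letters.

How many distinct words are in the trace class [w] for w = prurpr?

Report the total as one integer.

6

piece 0:p — minimal
piece 1:r rests on {0:p}
piece 2:u — minimal
piece 3:r rests on {1:r}
piece 4:p rests on {3:r}
piece 5:r rests on {4:p}
minimal pieces: {0:p, 2:u}
ways to finish when only these pieces remain (= sum over removing one remaining piece with nothing left below it):
  1 left: {2}→1  {5}→1
  2 left: {2,5}→2  {4,5}→1
  3 left: {2,4,5}→3  {3,4,5}→1
  4 left: {1,3,4,5}→1  {2,3,4,5}→4
  placing 0:p first → 5 extensions
  placing 2:u first → 1 extensions
total linear extensions = 6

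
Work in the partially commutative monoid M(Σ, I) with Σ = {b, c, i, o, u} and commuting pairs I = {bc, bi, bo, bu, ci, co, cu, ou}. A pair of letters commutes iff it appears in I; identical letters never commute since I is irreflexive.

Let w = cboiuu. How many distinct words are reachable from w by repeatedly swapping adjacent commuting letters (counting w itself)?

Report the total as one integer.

piece 0:c — minimal
piece 1:b — minimal
piece 2:o — minimal
piece 3:i rests on {2:o}
piece 4:u rests on {3:i}
piece 5:u rests on {4:u}
minimal pieces: {0:c, 1:b, 2:o}
ways to finish when only these pieces remain (= sum over removing one remaining piece with nothing left below it):
  1 left: {0}→1  {1}→1  {5}→1
  2 left: {0,1}→2  {0,5}→2  {1,5}→2  {4,5}→1
  3 left: {0,1,5}→6  {0,4,5}→3  {1,4,5}→3  {3,4,5}→1
  4 left: {0,1,4,5}→12  {0,3,4,5}→4  {1,3,4,5}→4  {2,3,4,5}→1
  placing 0:c first → 5 extensions
  placing 1:b first → 5 extensions
  placing 2:o first → 20 extensions
total linear extensions = 30

30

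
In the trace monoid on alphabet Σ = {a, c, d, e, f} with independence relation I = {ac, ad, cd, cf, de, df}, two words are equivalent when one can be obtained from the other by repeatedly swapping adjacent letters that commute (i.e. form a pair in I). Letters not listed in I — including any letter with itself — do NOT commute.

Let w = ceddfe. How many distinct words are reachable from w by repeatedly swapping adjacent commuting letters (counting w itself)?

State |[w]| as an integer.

drop 0:c onto floor
drop 1:e onto {0:c}
drop 2:d onto floor
drop 3:d onto {2:d}
drop 4:f onto {1:e}
drop 5:e onto {4:f}
ground layer = {0:c, 2:d}
drop-orders for the pieces not yet dropped (sum over which currently-grounded one goes next):
  1 to go: {3} 1  {5} 1
  2 to go: {2,3} 1  {3,5} 2  {4,5} 1
  3 to go: {1,4,5} 1  {2,3,5} 3  {3,4,5} 3
  4 to go: {0,1,4,5} 1  {1,3,4,5} 4  {2,3,4,5} 6
  if 0:c drops first: 10 orders
  if 2:d drops first: 5 orders
heap linearizations: 15

15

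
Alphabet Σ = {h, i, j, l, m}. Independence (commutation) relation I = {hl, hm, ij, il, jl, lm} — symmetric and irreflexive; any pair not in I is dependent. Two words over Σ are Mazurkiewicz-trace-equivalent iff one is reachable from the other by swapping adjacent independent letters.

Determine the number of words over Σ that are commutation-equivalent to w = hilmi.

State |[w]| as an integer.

piece 0:h — minimal
piece 1:i rests on {0:h}
piece 2:l — minimal
piece 3:m rests on {1:i}
piece 4:i rests on {3:m}
minimal pieces: {0:h, 2:l}
ways to finish when only these pieces remain (= sum over removing one remaining piece with nothing left below it):
  1 left: {2}→1  {4}→1
  2 left: {2,4}→2  {3,4}→1
  3 left: {1,3,4}→1  {2,3,4}→3
  placing 0:h first → 4 extensions
  placing 2:l first → 1 extensions
total linear extensions = 5

5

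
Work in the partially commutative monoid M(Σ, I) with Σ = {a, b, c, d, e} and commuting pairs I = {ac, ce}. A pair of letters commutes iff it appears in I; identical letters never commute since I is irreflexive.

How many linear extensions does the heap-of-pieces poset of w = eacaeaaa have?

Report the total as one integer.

8

0(e) covers ∅
1(a) covers 0:e
2(c) covers ∅
3(a) covers 1:a
4(e) covers 3:a
5(a) covers 4:e
6(a) covers 5:a
7(a) covers 6:a
floor of heap: 0:e, 2:c
completions by unplaced set U, small U first (add the entries for U minus each lowest piece of U):
  |U|=1: {2}:1  {7}:1
  |U|=2: {2,7}:2  {6,7}:1
  |U|=3: {2,6,7}:3  {5,6,7}:1
  |U|=4: {2,5,6,7}:4  {4,5,6,7}:1
  |U|=5: {2,4,5,6,7}:5  {3,4,5,6,7}:1
  |U|=6: {1,3,4,5,6,7}:1  {2,3,4,5,6,7}:6
  start at 0(e): 7
  start at 2(c): 1
sum over floor = 8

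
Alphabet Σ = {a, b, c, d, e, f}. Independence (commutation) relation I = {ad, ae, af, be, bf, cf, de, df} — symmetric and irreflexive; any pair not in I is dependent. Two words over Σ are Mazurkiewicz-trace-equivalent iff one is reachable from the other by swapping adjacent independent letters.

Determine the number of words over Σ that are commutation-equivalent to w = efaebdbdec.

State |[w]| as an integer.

0(e) covers ∅
1(f) covers 0:e
2(a) covers ∅
3(e) covers 1:f
4(b) covers 2:a
5(d) covers 4:b
6(b) covers 5:d
7(d) covers 6:b
8(e) covers 3:e
9(c) covers 7:d, 8:e
floor of heap: 0:e, 2:a
completions by unplaced set U, small U first (add the entries for U minus each lowest piece of U):
  |U|=1: {9}:1
  |U|=2: {7,9}:1  {8,9}:1
  |U|=3: {3,8,9}:1  {6,7,9}:1  {7,8,9}:2
  |U|=4: {1,3,8,9}:1  {3,7,8,9}:3  {5,6,7,9}:1  {6,7,8,9}:3
  |U|=5: {0,1,3,8,9}:1  {1,3,7,8,9}:4  {3,6,7,8,9}:6  {4,5,6,7,9}:1  {5,6,7,8,9}:4
  |U|=6: {0,1,3,7,8,9}:5  {1,3,6,7,8,9}:10  {2,4,5,6,7,9}:1  {3,5,6,7,8,9}:10  {4,5,6,7,8,9}:5
  |U|=7: {0,1,3,6,7,8,9}:15  {1,3,5,6,7,8,9}:20  {2,4,5,6,7,8,9}:6  {3,4,5,6,7,8,9}:15
  |U|=8: {0,1,3,5,6,7,8,9}:35  {1,3,4,5,6,7,8,9}:35  {2,3,4,5,6,7,8,9}:21
  start at 0(e): 56
  start at 2(a): 70
sum over floor = 126

126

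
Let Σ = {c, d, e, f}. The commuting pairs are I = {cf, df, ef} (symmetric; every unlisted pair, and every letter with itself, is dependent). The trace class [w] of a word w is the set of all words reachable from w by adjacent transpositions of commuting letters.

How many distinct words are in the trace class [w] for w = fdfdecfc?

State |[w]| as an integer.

#0=f has no predecessor
#1=d has no predecessor
#2=f depends on [0:f]
#3=d depends on [1:d]
#4=e depends on [3:d]
#5=c depends on [4:e]
#6=f depends on [2:f]
#7=c depends on [5:c]
sources: [0:f, 1:d]
N(rest) = Σ N(rest − s) over sources s of rest; N(one piece) = 1:
  size 1 → [6]=1  [7]=1
  size 2 → [2,6]=1  [5,7]=1  [6,7]=2
  size 3 → [0,2,6]=1  [2,6,7]=3  [4,5,7]=1  [5,6,7]=3
  size 4 → [0,2,6,7]=4  [2,5,6,7]=6  [3,4,5,7]=1  [4,5,6,7]=4
  size 5 → [0,2,5,6,7]=10  [1,3,4,5,7]=1  [2,4,5,6,7]=10  [3,4,5,6,7]=5
  size 6 → [0,2,4,5,6,7]=20  [1,3,4,5,6,7]=6  [2,3,4,5,6,7]=15
  first=0(f) contributes 21
  first=1(d) contributes 35
|[w]| = 56

56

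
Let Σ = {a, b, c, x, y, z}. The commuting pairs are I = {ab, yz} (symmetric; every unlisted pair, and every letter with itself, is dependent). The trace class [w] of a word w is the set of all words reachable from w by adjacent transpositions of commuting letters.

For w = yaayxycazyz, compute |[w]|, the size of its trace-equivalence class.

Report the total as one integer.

piece 0:y — minimal
piece 1:a rests on {0:y}
piece 2:a rests on {1:a}
piece 3:y rests on {2:a}
piece 4:x rests on {3:y}
piece 5:y rests on {4:x}
piece 6:c rests on {5:y}
piece 7:a rests on {6:c}
piece 8:z rests on {7:a}
piece 9:y rests on {7:a}
piece 10:z rests on {8:z}
minimal pieces: {0:y}
ways to finish when only these pieces remain (= sum over removing one remaining piece with nothing left below it):
  1 left: {9}→1  {10}→1
  2 left: {8,10}→1  {9,10}→2
  3 left: {8,9,10}→3
  4 left: {7,8,9,10}→3
  5 left: {6,7,8,9,10}→3
  6 left: {5,6,7,8,9,10}→3
  7 left: {4,5,6,7,8,9,10}→3
  8 left: {3,4,5,6,7,8,9,10}→3
  9 left: {2,3,4,5,6,7,8,9,10}→3
  placing 0:y first → 3 extensions

3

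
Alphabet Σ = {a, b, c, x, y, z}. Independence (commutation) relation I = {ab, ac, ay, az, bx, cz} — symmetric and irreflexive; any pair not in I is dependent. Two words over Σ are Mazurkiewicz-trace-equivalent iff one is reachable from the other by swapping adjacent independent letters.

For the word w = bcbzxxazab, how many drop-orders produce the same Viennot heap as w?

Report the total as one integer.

0(b) covers ∅
1(c) covers 0:b
2(b) covers 1:c
3(z) covers 2:b
4(x) covers 3:z
5(x) covers 4:x
6(a) covers 5:x
7(z) covers 5:x
8(a) covers 6:a
9(b) covers 7:z
floor of heap: 0:b
completions by unplaced set U, small U first (add the entries for U minus each lowest piece of U):
  |U|=1: {8}:1  {9}:1
  |U|=2: {6,8}:1  {7,9}:1  {8,9}:2
  |U|=3: {6,8,9}:3  {7,8,9}:3
  |U|=4: {6,7,8,9}:6
  |U|=5: {5,6,7,8,9}:6
  |U|=6: {4,5,6,7,8,9}:6
  |U|=7: {3,4,5,6,7,8,9}:6
  |U|=8: {2,3,4,5,6,7,8,9}:6
  start at 0(b): 6

6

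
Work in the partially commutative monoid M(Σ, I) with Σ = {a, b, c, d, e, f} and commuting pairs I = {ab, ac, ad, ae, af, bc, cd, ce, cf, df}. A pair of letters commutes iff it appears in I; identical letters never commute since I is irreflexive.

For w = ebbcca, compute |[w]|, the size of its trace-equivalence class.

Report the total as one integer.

60

piece 0:e — minimal
piece 1:b rests on {0:e}
piece 2:b rests on {1:b}
piece 3:c — minimal
piece 4:c rests on {3:c}
piece 5:a — minimal
minimal pieces: {0:e, 3:c, 5:a}
ways to finish when only these pieces remain (= sum over removing one remaining piece with nothing left below it):
  1 left: {2}→1  {4}→1  {5}→1
  2 left: {1,2}→1  {2,4}→2  {2,5}→2  {3,4}→1  {4,5}→2
  3 left: {0,1,2}→1  {1,2,4}→3  {1,2,5}→3  {2,3,4}→3  {2,4,5}→6  {3,4,5}→3
  4 left: {0,1,2,4}→4  {0,1,2,5}→4  {1,2,3,4}→6  {1,2,4,5}→12  {2,3,4,5}→12
  placing 0:e first → 30 extensions
  placing 3:c first → 20 extensions
  placing 5:a first → 10 extensions
total linear extensions = 60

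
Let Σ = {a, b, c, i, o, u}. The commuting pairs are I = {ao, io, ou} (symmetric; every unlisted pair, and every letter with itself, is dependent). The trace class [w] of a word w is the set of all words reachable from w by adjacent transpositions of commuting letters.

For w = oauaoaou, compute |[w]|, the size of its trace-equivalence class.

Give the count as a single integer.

56

0(o) covers ∅
1(a) covers ∅
2(u) covers 1:a
3(a) covers 2:u
4(o) covers 0:o
5(a) covers 3:a
6(o) covers 4:o
7(u) covers 5:a
floor of heap: 0:o, 1:a
completions by unplaced set U, small U first (add the entries for U minus each lowest piece of U):
  |U|=1: {6}:1  {7}:1
  |U|=2: {4,6}:1  {5,7}:1  {6,7}:2
  |U|=3: {0,4,6}:1  {3,5,7}:1  {4,6,7}:3  {5,6,7}:3
  |U|=4: {0,4,6,7}:4  {2,3,5,7}:1  {3,5,6,7}:4  {4,5,6,7}:6
  |U|=5: {0,4,5,6,7}:10  {1,2,3,5,7}:1  {2,3,5,6,7}:5  {3,4,5,6,7}:10
  |U|=6: {0,3,4,5,6,7}:20  {1,2,3,5,6,7}:6  {2,3,4,5,6,7}:15
  start at 0(o): 21
  start at 1(a): 35
sum over floor = 56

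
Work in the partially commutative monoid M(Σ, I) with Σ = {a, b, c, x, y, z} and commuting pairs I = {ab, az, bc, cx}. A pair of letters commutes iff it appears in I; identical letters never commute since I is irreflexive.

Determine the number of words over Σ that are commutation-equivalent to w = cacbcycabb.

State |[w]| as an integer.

30

piece 0:c — minimal
piece 1:a rests on {0:c}
piece 2:c rests on {1:a}
piece 3:b — minimal
piece 4:c rests on {2:c}
piece 5:y rests on {3:b, 4:c}
piece 6:c rests on {5:y}
piece 7:a rests on {6:c}
piece 8:b rests on {5:y}
piece 9:b rests on {8:b}
minimal pieces: {0:c, 3:b}
ways to finish when only these pieces remain (= sum over removing one remaining piece with nothing left below it):
  1 left: {7}→1  {9}→1
  2 left: {6,7}→1  {7,9}→2  {8,9}→1
  3 left: {6,7,9}→3  {7,8,9}→3
  4 left: {6,7,8,9}→6
  5 left: {5,6,7,8,9}→6
  6 left: {3,5,6,7,8,9}→6  {4,5,6,7,8,9}→6
  7 left: {2,4,5,6,7,8,9}→6  {3,4,5,6,7,8,9}→12
  8 left: {1,2,4,5,6,7,8,9}→6  {2,3,4,5,6,7,8,9}→18
  placing 0:c first → 24 extensions
  placing 3:b first → 6 extensions
total linear extensions = 30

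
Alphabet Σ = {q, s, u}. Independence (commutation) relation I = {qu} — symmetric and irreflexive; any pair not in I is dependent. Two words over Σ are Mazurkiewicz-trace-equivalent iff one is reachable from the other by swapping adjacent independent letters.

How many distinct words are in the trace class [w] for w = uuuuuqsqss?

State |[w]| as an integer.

6

#0=u has no predecessor
#1=u depends on [0:u]
#2=u depends on [1:u]
#3=u depends on [2:u]
#4=u depends on [3:u]
#5=q has no predecessor
#6=s depends on [4:u, 5:q]
#7=q depends on [6:s]
#8=s depends on [7:q]
#9=s depends on [8:s]
sources: [0:u, 5:q]
N(rest) = Σ N(rest − s) over sources s of rest; N(one piece) = 1:
  size 1 → [9]=1
  size 2 → [8,9]=1
  size 3 → [7,8,9]=1
  size 4 → [6,7,8,9]=1
  size 5 → [4,6,7,8,9]=1  [5,6,7,8,9]=1
  size 6 → [3,4,6,7,8,9]=1  [4,5,6,7,8,9]=2
  size 7 → [2,3,4,6,7,8,9]=1  [3,4,5,6,7,8,9]=3
  size 8 → [1,2,3,4,6,7,8,9]=1  [2,3,4,5,6,7,8,9]=4
  first=0(u) contributes 5
  first=5(q) contributes 1
|[w]| = 6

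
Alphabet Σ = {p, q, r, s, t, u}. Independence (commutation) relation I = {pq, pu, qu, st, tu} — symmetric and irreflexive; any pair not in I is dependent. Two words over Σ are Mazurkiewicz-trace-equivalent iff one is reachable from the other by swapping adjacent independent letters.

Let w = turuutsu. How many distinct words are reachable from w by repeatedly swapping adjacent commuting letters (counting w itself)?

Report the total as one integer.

drop 0:t onto floor
drop 1:u onto floor
drop 2:r onto {0:t, 1:u}
drop 3:u onto {2:r}
drop 4:u onto {3:u}
drop 5:t onto {2:r}
drop 6:s onto {4:u}
drop 7:u onto {6:s}
ground layer = {0:t, 1:u}
drop-orders for the pieces not yet dropped (sum over which currently-grounded one goes next):
  1 to go: {5} 1  {7} 1
  2 to go: {5,7} 2  {6,7} 1
  3 to go: {4,6,7} 1  {5,6,7} 3
  4 to go: {3,4,6,7} 1  {4,5,6,7} 4
  5 to go: {3,4,5,6,7} 5
  6 to go: {2,3,4,5,6,7} 5
  if 0:t drops first: 5 orders
  if 1:u drops first: 5 orders
heap linearizations: 10

10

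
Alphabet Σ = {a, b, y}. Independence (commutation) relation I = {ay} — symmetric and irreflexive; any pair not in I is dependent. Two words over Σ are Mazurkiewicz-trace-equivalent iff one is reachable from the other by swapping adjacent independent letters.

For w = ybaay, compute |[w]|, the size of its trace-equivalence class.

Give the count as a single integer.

0(y) covers ∅
1(b) covers 0:y
2(a) covers 1:b
3(a) covers 2:a
4(y) covers 1:b
floor of heap: 0:y
completions by unplaced set U, small U first (add the entries for U minus each lowest piece of U):
  |U|=1: {3}:1  {4}:1
  |U|=2: {2,3}:1  {3,4}:2
  |U|=3: {2,3,4}:3
  start at 0(y): 3

3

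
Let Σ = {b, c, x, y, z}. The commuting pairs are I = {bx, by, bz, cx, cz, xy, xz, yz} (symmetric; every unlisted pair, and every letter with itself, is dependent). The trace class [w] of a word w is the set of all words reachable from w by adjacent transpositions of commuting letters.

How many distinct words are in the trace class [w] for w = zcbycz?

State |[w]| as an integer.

30

piece 0:z — minimal
piece 1:c — minimal
piece 2:b rests on {1:c}
piece 3:y rests on {1:c}
piece 4:c rests on {2:b, 3:y}
piece 5:z rests on {0:z}
minimal pieces: {0:z, 1:c}
ways to finish when only these pieces remain (= sum over removing one remaining piece with nothing left below it):
  1 left: {4}→1  {5}→1
  2 left: {0,5}→1  {2,4}→1  {3,4}→1  {4,5}→2
  3 left: {0,4,5}→3  {2,3,4}→2  {2,4,5}→3  {3,4,5}→3
  4 left: {0,2,4,5}→6  {0,3,4,5}→6  {1,2,3,4}→2  {2,3,4,5}→8
  placing 0:z first → 10 extensions
  placing 1:c first → 20 extensions
total linear extensions = 30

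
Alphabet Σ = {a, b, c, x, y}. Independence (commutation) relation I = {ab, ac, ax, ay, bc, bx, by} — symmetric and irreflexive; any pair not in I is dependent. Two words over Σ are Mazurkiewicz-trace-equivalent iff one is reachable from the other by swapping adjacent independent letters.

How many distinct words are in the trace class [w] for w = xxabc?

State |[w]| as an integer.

20

#0=x has no predecessor
#1=x depends on [0:x]
#2=a has no predecessor
#3=b has no predecessor
#4=c depends on [1:x]
sources: [0:x, 2:a, 3:b]
N(rest) = Σ N(rest − s) over sources s of rest; N(one piece) = 1:
  size 1 → [2]=1  [3]=1  [4]=1
  size 2 → [1,4]=1  [2,3]=2  [2,4]=2  [3,4]=2
  size 3 → [0,1,4]=1  [1,2,4]=3  [1,3,4]=3  [2,3,4]=6
  first=0(x) contributes 12
  first=2(a) contributes 4
  first=3(b) contributes 4
|[w]| = 20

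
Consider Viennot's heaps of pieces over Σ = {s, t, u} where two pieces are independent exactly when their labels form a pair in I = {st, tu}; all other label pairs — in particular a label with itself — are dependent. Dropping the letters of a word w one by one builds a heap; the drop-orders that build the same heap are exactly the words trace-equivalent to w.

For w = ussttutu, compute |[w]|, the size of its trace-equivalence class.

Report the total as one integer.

drop 0:u onto floor
drop 1:s onto {0:u}
drop 2:s onto {1:s}
drop 3:t onto floor
drop 4:t onto {3:t}
drop 5:u onto {2:s}
drop 6:t onto {4:t}
drop 7:u onto {5:u}
ground layer = {0:u, 3:t}
drop-orders for the pieces not yet dropped (sum over which currently-grounded one goes next):
  1 to go: {6} 1  {7} 1
  2 to go: {4,6} 1  {5,7} 1  {6,7} 2
  3 to go: {2,5,7} 1  {3,4,6} 1  {4,6,7} 3  {5,6,7} 3
  4 to go: {1,2,5,7} 1  {2,5,6,7} 4  {3,4,6,7} 4  {4,5,6,7} 6
  5 to go: {0,1,2,5,7} 1  {1,2,5,6,7} 5  {2,4,5,6,7} 10  {3,4,5,6,7} 10
  6 to go: {0,1,2,5,6,7} 6  {1,2,4,5,6,7} 15  {2,3,4,5,6,7} 20
  if 0:u drops first: 35 orders
  if 3:t drops first: 21 orders
heap linearizations: 56

56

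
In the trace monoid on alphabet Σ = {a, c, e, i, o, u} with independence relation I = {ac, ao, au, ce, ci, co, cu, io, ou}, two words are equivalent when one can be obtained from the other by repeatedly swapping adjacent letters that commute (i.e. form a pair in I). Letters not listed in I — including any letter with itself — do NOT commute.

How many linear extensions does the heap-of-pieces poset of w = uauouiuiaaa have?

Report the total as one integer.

44

drop 0:u onto floor
drop 1:a onto floor
drop 2:u onto {0:u}
drop 3:o onto floor
drop 4:u onto {2:u}
drop 5:i onto {1:a, 4:u}
drop 6:u onto {5:i}
drop 7:i onto {6:u}
drop 8:a onto {7:i}
drop 9:a onto {8:a}
drop 10:a onto {9:a}
ground layer = {0:u, 1:a, 3:o}
drop-orders for the pieces not yet dropped (sum over which currently-grounded one goes next):
  1 to go: {3} 1  {10} 1
  2 to go: {3,10} 2  {9,10} 1
  3 to go: {3,9,10} 3  {8,9,10} 1
  4 to go: {3,8,9,10} 4  {7,8,9,10} 1
  5 to go: {3,7,8,9,10} 5  {6,7,8,9,10} 1
  6 to go: {3,6,7,8,9,10} 6  {5,6,7,8,9,10} 1
  7 to go: {1,5,6,7,8,9,10} 1  {3,5,6,7,8,9,10} 7  {4,5,6,7,8,9,10} 1
  8 to go: {1,3,5,6,7,8,9,10} 8  {1,4,5,6,7,8,9,10} 2  {2,4,5,6,7,8,9,10} 1  {3,4,5,6,7,8,9,10} 8
  9 to go: {0,2,4,5,6,7,8,9,10} 1  {1,2,4,5,6,7,8,9,10} 3  {1,3,4,5,6,7,8,9,10} 18  {2,3,4,5,6,7,8,9,10} 9
  if 0:u drops first: 30 orders
  if 1:a drops first: 10 orders
  if 3:o drops first: 4 orders
heap linearizations: 44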